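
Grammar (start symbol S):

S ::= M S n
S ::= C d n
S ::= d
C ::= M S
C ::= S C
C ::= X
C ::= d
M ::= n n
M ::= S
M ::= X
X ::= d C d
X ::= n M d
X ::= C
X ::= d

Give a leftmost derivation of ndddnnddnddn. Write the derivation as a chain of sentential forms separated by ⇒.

S ⇒ Cdn ⇒ Xdn ⇒ nMddn ⇒ nSddn ⇒ nCdnddn ⇒ nSCdnddn ⇒ nMSnCdnddn ⇒ nXSnCdnddn ⇒ ndSnCdnddn ⇒ ndMSnnCdnddn ⇒ ndXSnnCdnddn ⇒ nddSnnCdnddn ⇒ ndddnnCdnddn ⇒ ndddnnddnddn

S ⇒ Cdn   [S ::= C d n]
Cdn ⇒ Xdn   [C ::= X]
Xdn ⇒ nMddn   [X ::= n M d]
nMddn ⇒ nSddn   [M ::= S]
nSddn ⇒ nCdnddn   [S ::= C d n]
nCdnddn ⇒ nSCdnddn   [C ::= S C]
nSCdnddn ⇒ nMSnCdnddn   [S ::= M S n]
nMSnCdnddn ⇒ nXSnCdnddn   [M ::= X]
nXSnCdnddn ⇒ ndSnCdnddn   [X ::= d]
ndSnCdnddn ⇒ ndMSnnCdnddn   [S ::= M S n]
ndMSnnCdnddn ⇒ ndXSnnCdnddn   [M ::= X]
ndXSnnCdnddn ⇒ nddSnnCdnddn   [X ::= d]
nddSnnCdnddn ⇒ ndddnnCdnddn   [S ::= d]
ndddnnCdnddn ⇒ ndddnnddnddn   [C ::= d]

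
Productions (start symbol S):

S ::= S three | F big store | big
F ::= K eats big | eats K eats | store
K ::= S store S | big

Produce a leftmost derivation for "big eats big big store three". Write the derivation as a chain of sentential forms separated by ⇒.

S ⇒ S three ⇒ F big store three ⇒ K eats big big store three ⇒ big eats big big store three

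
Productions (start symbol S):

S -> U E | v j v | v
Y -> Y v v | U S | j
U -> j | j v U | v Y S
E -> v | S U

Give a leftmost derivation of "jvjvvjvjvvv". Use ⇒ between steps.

S ⇒ UE ⇒ jvUE ⇒ jvjvUE ⇒ jvjvvYSE ⇒ jvjvvUSSE ⇒ jvjvvjSSE ⇒ jvjvvjvjvSE ⇒ jvjvvjvjvvE ⇒ jvjvvjvjvvv

S ⇒ UE   [S -> U E]
UE ⇒ jvUE   [U -> j v U]
jvUE ⇒ jvjvUE   [U -> j v U]
jvjvUE ⇒ jvjvvYSE   [U -> v Y S]
jvjvvYSE ⇒ jvjvvUSSE   [Y -> U S]
jvjvvUSSE ⇒ jvjvvjSSE   [U -> j]
jvjvvjSSE ⇒ jvjvvjvjvSE   [S -> v j v]
jvjvvjvjvSE ⇒ jvjvvjvjvvE   [S -> v]
jvjvvjvjvvE ⇒ jvjvvjvjvvv   [E -> v]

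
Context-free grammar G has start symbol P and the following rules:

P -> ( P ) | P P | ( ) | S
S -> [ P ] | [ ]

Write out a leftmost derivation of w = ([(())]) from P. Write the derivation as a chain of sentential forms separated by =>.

P => (P) => (S) => ([P]) => ([(P)]) => ([(())])

P => (P)   [P -> ( P )]
(P) => (S)   [P -> S]
(S) => ([P])   [S -> [ P ]]
([P]) => ([(P)])   [P -> ( P )]
([(P)]) => ([(())])   [P -> ( )]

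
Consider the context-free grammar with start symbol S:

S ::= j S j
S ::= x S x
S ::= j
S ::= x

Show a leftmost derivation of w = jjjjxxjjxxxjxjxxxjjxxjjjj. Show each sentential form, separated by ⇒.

S ⇒ jSj ⇒ jjSjj ⇒ jjjSjjj ⇒ jjjjSjjjj ⇒ jjjjxSxjjjj ⇒ jjjjxxSxxjjjj ⇒ jjjjxxjSjxxjjjj ⇒ jjjjxxjjSjjxxjjjj ⇒ jjjjxxjjxSxjjxxjjjj ⇒ jjjjxxjjxxSxxjjxxjjjj ⇒ jjjjxxjjxxxSxxxjjxxjjjj ⇒ jjjjxxjjxxxjSjxxxjjxxjjjj ⇒ jjjjxxjjxxxjxjxxxjjxxjjjj

S ⇒ jSj   [S ::= j S j]
jSj ⇒ jjSjj   [S ::= j S j]
jjSjj ⇒ jjjSjjj   [S ::= j S j]
jjjSjjj ⇒ jjjjSjjjj   [S ::= j S j]
jjjjSjjjj ⇒ jjjjxSxjjjj   [S ::= x S x]
jjjjxSxjjjj ⇒ jjjjxxSxxjjjj   [S ::= x S x]
jjjjxxSxxjjjj ⇒ jjjjxxjSjxxjjjj   [S ::= j S j]
jjjjxxjSjxxjjjj ⇒ jjjjxxjjSjjxxjjjj   [S ::= j S j]
jjjjxxjjSjjxxjjjj ⇒ jjjjxxjjxSxjjxxjjjj   [S ::= x S x]
jjjjxxjjxSxjjxxjjjj ⇒ jjjjxxjjxxSxxjjxxjjjj   [S ::= x S x]
jjjjxxjjxxSxxjjxxjjjj ⇒ jjjjxxjjxxxSxxxjjxxjjjj   [S ::= x S x]
jjjjxxjjxxxSxxxjjxxjjjj ⇒ jjjjxxjjxxxjSjxxxjjxxjjjj   [S ::= j S j]
jjjjxxjjxxxjSjxxxjjxxjjjj ⇒ jjjjxxjjxxxjxjxxxjjxxjjjj   [S ::= x]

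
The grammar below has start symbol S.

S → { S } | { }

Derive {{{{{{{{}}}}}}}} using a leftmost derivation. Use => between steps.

S=>{S}=>{{S}}=>{{{S}}}=>{{{{S}}}}=>{{{{{S}}}}}=>{{{{{{S}}}}}}=>{{{{{{{S}}}}}}}=>{{{{{{{{}}}}}}}}

S => {S}   [S → { S }]
{S} => {{S}}   [S → { S }]
{{S}} => {{{S}}}   [S → { S }]
{{{S}}} => {{{{S}}}}   [S → { S }]
{{{{S}}}} => {{{{{S}}}}}   [S → { S }]
{{{{{S}}}}} => {{{{{{S}}}}}}   [S → { S }]
{{{{{{S}}}}}} => {{{{{{{S}}}}}}}   [S → { S }]
{{{{{{{S}}}}}}} => {{{{{{{{}}}}}}}}   [S → { }]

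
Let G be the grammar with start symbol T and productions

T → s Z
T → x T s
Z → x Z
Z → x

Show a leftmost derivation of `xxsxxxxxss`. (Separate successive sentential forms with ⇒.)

T ⇒ xTs ⇒ xxTss ⇒ xxsZss ⇒ xxsxZss ⇒ xxsxxZss ⇒ xxsxxxZss ⇒ xxsxxxxZss ⇒ xxsxxxxxss

T ⇒ xTs   [T → x T s]
xTs ⇒ xxTss   [T → x T s]
xxTss ⇒ xxsZss   [T → s Z]
xxsZss ⇒ xxsxZss   [Z → x Z]
xxsxZss ⇒ xxsxxZss   [Z → x Z]
xxsxxZss ⇒ xxsxxxZss   [Z → x Z]
xxsxxxZss ⇒ xxsxxxxZss   [Z → x Z]
xxsxxxxZss ⇒ xxsxxxxxss   [Z → x]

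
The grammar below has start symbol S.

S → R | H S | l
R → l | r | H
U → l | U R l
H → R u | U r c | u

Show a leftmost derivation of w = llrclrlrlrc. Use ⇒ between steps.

S ⇒ R ⇒ H ⇒ Urc ⇒ URlrc ⇒ URlRlrc ⇒ URlRlRlrc ⇒ lRlRlRlrc ⇒ lHlRlRlrc ⇒ lUrclRlRlrc ⇒ llrclRlRlrc ⇒ llrclrlRlrc ⇒ llrclrlrlrc

S ⇒ R   [S → R]
R ⇒ H   [R → H]
H ⇒ Urc   [H → U r c]
Urc ⇒ URlrc   [U → U R l]
URlrc ⇒ URlRlrc   [U → U R l]
URlRlrc ⇒ URlRlRlrc   [U → U R l]
URlRlRlrc ⇒ lRlRlRlrc   [U → l]
lRlRlRlrc ⇒ lHlRlRlrc   [R → H]
lHlRlRlrc ⇒ lUrclRlRlrc   [H → U r c]
lUrclRlRlrc ⇒ llrclRlRlrc   [U → l]
llrclRlRlrc ⇒ llrclrlRlrc   [R → r]
llrclrlRlrc ⇒ llrclrlrlrc   [R → r]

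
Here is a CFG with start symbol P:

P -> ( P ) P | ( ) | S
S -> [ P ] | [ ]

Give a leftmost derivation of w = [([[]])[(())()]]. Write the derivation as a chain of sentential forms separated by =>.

P => S   [P -> S]
S => [P]   [S -> [ P ]]
[P] => [(P)P]   [P -> ( P ) P]
[(P)P] => [(S)P]   [P -> S]
[(S)P] => [([P])P]   [S -> [ P ]]
[([P])P] => [([S])P]   [P -> S]
[([S])P] => [([[]])P]   [S -> [ ]]
[([[]])P] => [([[]])S]   [P -> S]
[([[]])S] => [([[]])[P]]   [S -> [ P ]]
[([[]])[P]] => [([[]])[(P)P]]   [P -> ( P ) P]
[([[]])[(P)P]] => [([[]])[(())P]]   [P -> ( )]
[([[]])[(())P]] => [([[]])[(())()]]   [P -> ( )]

P => S => [P] => [(P)P] => [(S)P] => [([P])P] => [([S])P] => [([[]])P] => [([[]])S] => [([[]])[P]] => [([[]])[(P)P]] => [([[]])[(())P]] => [([[]])[(())()]]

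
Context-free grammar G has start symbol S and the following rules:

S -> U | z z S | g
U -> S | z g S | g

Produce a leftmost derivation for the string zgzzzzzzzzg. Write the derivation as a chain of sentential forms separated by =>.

S => U => zgS => zgzzS => zgzzzzS => zgzzzzzzS => zgzzzzzzzzS => zgzzzzzzzzg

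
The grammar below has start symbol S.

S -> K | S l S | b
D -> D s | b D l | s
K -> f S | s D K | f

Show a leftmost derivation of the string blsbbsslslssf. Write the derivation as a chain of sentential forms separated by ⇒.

S⇒SlS⇒blS⇒blK⇒blsDK⇒blsDsK⇒blsDssK⇒blsbDlssK⇒blsbDslssK⇒blsbbDlslssK⇒blsbbDslslssK⇒blsbbsslslssK⇒blsbbsslslssf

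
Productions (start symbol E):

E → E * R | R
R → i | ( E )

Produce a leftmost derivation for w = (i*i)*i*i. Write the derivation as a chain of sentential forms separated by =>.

E => E*R => E*R*R => R*R*R => (E)*R*R => (E*R)*R*R => (R*R)*R*R => (i*R)*R*R => (i*i)*R*R => (i*i)*i*R => (i*i)*i*i

E => E*R   [E → E * R]
E*R => E*R*R   [E → E * R]
E*R*R => R*R*R   [E → R]
R*R*R => (E)*R*R   [R → ( E )]
(E)*R*R => (E*R)*R*R   [E → E * R]
(E*R)*R*R => (R*R)*R*R   [E → R]
(R*R)*R*R => (i*R)*R*R   [R → i]
(i*R)*R*R => (i*i)*R*R   [R → i]
(i*i)*R*R => (i*i)*i*R   [R → i]
(i*i)*i*R => (i*i)*i*i   [R → i]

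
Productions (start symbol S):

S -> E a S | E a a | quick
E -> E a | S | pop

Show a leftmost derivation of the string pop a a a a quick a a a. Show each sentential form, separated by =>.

S => E a S => E a a S => E a a a S => E a a a a S => pop a a a a S => pop a a a a E a a => pop a a a a E a a a => pop a a a a S a a a => pop a a a a quick a a a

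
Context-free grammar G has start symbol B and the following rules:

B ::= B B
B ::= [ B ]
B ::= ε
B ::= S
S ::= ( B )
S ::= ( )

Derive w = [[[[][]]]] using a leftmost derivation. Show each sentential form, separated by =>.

B => BB => [B]B => [[B]]B => [[BB]]B => [[[B]B]]B => [[[BB]B]]B => [[[[B]B]B]]B => [[[[]B]B]]B => [[[[][B]]B]]B => [[[[][]]B]]B => [[[[][]]]]B => [[[[][]]]]

B => BB   [B ::= B B]
BB => [B]B   [B ::= [ B ]]
[B]B => [[B]]B   [B ::= [ B ]]
[[B]]B => [[BB]]B   [B ::= B B]
[[BB]]B => [[[B]B]]B   [B ::= [ B ]]
[[[B]B]]B => [[[BB]B]]B   [B ::= B B]
[[[BB]B]]B => [[[[B]B]B]]B   [B ::= [ B ]]
[[[[B]B]B]]B => [[[[]B]B]]B   [B ::= ε]
[[[[]B]B]]B => [[[[][B]]B]]B   [B ::= [ B ]]
[[[[][B]]B]]B => [[[[][]]B]]B   [B ::= ε]
[[[[][]]B]]B => [[[[][]]]]B   [B ::= ε]
[[[[][]]]]B => [[[[][]]]]   [B ::= ε]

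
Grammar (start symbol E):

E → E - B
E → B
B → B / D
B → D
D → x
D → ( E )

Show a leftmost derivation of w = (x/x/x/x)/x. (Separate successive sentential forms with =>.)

E => B => B/D => D/D => (E)/D => (B)/D => (B/D)/D => (B/D/D)/D => (B/D/D/D)/D => (D/D/D/D)/D => (x/D/D/D)/D => (x/x/D/D)/D => (x/x/x/D)/D => (x/x/x/x)/D => (x/x/x/x)/x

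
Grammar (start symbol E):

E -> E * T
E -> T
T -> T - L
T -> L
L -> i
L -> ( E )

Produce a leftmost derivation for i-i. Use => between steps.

E => T => T-L => L-L => i-L => i-i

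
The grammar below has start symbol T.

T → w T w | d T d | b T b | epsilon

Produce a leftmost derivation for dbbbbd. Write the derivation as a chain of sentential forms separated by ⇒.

T ⇒ dTd ⇒ dbTbd ⇒ dbbTbbd ⇒ dbbbbd

T ⇒ dTd   [T → d T d]
dTd ⇒ dbTbd   [T → b T b]
dbTbd ⇒ dbbTbbd   [T → b T b]
dbbTbbd ⇒ dbbbbd   [T → epsilon]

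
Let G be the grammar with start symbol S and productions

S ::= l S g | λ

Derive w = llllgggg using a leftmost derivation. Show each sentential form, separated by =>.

S=>lSg=>llSgg=>lllSggg=>llllSgggg=>llllgggg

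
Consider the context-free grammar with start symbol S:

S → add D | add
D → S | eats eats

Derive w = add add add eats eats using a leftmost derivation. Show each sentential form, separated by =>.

S => add D   [S → add D]
add D => add S   [D → S]
add S => add add D   [S → add D]
add add D => add add S   [D → S]
add add S => add add add D   [S → add D]
add add add D => add add add eats eats   [D → eats eats]

S => add D => add S => add add D => add add S => add add add D => add add add eats eats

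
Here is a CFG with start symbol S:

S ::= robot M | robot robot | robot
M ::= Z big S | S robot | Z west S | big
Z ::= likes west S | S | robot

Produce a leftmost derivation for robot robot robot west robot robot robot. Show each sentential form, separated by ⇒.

S ⇒ robot M   [S ::= robot M]
robot M ⇒ robot S robot   [M ::= S robot]
robot S robot ⇒ robot robot M robot   [S ::= robot M]
robot robot M robot ⇒ robot robot Z west S robot   [M ::= Z west S]
robot robot Z west S robot ⇒ robot robot robot west S robot   [Z ::= robot]
robot robot robot west S robot ⇒ robot robot robot west robot robot robot   [S ::= robot robot]

S ⇒ robot M ⇒ robot S robot ⇒ robot robot M robot ⇒ robot robot Z west S robot ⇒ robot robot robot west S robot ⇒ robot robot robot west robot robot robot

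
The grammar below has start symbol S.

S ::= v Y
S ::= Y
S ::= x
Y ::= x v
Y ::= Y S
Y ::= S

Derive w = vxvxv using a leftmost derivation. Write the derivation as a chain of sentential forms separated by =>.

S => Y => YS => SS => vYS => vxvS => vxvY => vxvxv

S => Y   [S ::= Y]
Y => YS   [Y ::= Y S]
YS => SS   [Y ::= S]
SS => vYS   [S ::= v Y]
vYS => vxvS   [Y ::= x v]
vxvS => vxvY   [S ::= Y]
vxvY => vxvxv   [Y ::= x v]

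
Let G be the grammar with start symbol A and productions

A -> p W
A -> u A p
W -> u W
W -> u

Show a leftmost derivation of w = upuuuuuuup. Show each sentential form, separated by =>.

A => uAp   [A -> u A p]
uAp => upWp   [A -> p W]
upWp => upuWp   [W -> u W]
upuWp => upuuWp   [W -> u W]
upuuWp => upuuuWp   [W -> u W]
upuuuWp => upuuuuWp   [W -> u W]
upuuuuWp => upuuuuuWp   [W -> u W]
upuuuuuWp => upuuuuuuWp   [W -> u W]
upuuuuuuWp => upuuuuuuup   [W -> u]

A => uAp => upWp => upuWp => upuuWp => upuuuWp => upuuuuWp => upuuuuuWp => upuuuuuuWp => upuuuuuuup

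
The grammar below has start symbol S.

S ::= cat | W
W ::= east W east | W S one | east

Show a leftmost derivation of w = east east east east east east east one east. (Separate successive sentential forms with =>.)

S => W => east W east => east W S one east => east east W east S one east => east east east east S one east => east east east east W one east => east east east east east W east one east => east east east east east east east one east

S => W   [S ::= W]
W => east W east   [W ::= east W east]
east W east => east W S one east   [W ::= W S one]
east W S one east => east east W east S one east   [W ::= east W east]
east east W east S one east => east east east east S one east   [W ::= east]
east east east east S one east => east east east east W one east   [S ::= W]
east east east east W one east => east east east east east W east one east   [W ::= east W east]
east east east east east W east one east => east east east east east east east one east   [W ::= east]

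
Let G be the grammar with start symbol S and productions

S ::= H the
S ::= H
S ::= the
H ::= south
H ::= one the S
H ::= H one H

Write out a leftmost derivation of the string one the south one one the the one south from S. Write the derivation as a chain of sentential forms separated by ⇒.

S ⇒ H ⇒ one the S ⇒ one the H ⇒ one the H one H ⇒ one the H one H one H ⇒ one the south one H one H ⇒ one the south one one the S one H ⇒ one the south one one the the one H ⇒ one the south one one the the one south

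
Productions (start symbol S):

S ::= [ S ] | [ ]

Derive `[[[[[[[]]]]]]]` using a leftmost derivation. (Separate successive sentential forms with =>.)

S => [S]   [S ::= [ S ]]
[S] => [[S]]   [S ::= [ S ]]
[[S]] => [[[S]]]   [S ::= [ S ]]
[[[S]]] => [[[[S]]]]   [S ::= [ S ]]
[[[[S]]]] => [[[[[S]]]]]   [S ::= [ S ]]
[[[[[S]]]]] => [[[[[[S]]]]]]   [S ::= [ S ]]
[[[[[[S]]]]]] => [[[[[[[]]]]]]]   [S ::= [ ]]

S => [S] => [[S]] => [[[S]]] => [[[[S]]]] => [[[[[S]]]]] => [[[[[[S]]]]]] => [[[[[[[]]]]]]]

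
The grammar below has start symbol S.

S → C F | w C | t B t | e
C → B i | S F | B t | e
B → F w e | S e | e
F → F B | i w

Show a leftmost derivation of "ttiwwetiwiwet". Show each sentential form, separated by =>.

S => tBt => tSet => tCFet => tSFFet => ttBtFFet => ttFwetFFet => ttiwwetFFet => ttiwwetiwFet => ttiwwetiwiwet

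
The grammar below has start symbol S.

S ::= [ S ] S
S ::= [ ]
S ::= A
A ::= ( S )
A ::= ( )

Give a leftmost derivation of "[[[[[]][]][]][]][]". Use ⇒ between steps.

S ⇒ [S]S ⇒ [[S]S]S ⇒ [[[S]S]S]S ⇒ [[[[S]S]S]S]S ⇒ [[[[[]]S]S]S]S ⇒ [[[[[]][]]S]S]S ⇒ [[[[[]][]][]]S]S ⇒ [[[[[]][]][]][]]S ⇒ [[[[[]][]][]][]][]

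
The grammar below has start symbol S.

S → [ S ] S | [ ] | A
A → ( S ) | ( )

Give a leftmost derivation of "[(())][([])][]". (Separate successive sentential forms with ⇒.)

S ⇒ [S]S   [S → [ S ] S]
[S]S ⇒ [A]S   [S → A]
[A]S ⇒ [(S)]S   [A → ( S )]
[(S)]S ⇒ [(A)]S   [S → A]
[(A)]S ⇒ [(())]S   [A → ( )]
[(())]S ⇒ [(())][S]S   [S → [ S ] S]
[(())][S]S ⇒ [(())][A]S   [S → A]
[(())][A]S ⇒ [(())][(S)]S   [A → ( S )]
[(())][(S)]S ⇒ [(())][([])]S   [S → [ ]]
[(())][([])]S ⇒ [(())][([])][]   [S → [ ]]

S⇒[S]S⇒[A]S⇒[(S)]S⇒[(A)]S⇒[(())]S⇒[(())][S]S⇒[(())][A]S⇒[(())][(S)]S⇒[(())][([])]S⇒[(())][([])][]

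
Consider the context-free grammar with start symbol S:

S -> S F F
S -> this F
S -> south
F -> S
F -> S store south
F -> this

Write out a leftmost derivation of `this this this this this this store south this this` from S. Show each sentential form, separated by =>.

S => S F F => this F F F => this S F F => this this F F F => this this S store south F F => this this S F F store south F F => this this this F F F store south F F => this this this this F F store south F F => this this this this this F store south F F => this this this this this this store south F F => this this this this this this store south this F => this this this this this this store south this this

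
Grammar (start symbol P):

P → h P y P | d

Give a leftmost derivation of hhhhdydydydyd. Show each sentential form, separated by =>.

P => hPyP   [P → h P y P]
hPyP => hhPyPyP   [P → h P y P]
hhPyPyP => hhhPyPyPyP   [P → h P y P]
hhhPyPyPyP => hhhhPyPyPyPyP   [P → h P y P]
hhhhPyPyPyPyP => hhhhdyPyPyPyP   [P → d]
hhhhdyPyPyPyP => hhhhdydyPyPyP   [P → d]
hhhhdydyPyPyP => hhhhdydydyPyP   [P → d]
hhhhdydydyPyP => hhhhdydydydyP   [P → d]
hhhhdydydydyP => hhhhdydydydyd   [P → d]

P => hPyP => hhPyPyP => hhhPyPyPyP => hhhhPyPyPyPyP => hhhhdyPyPyPyP => hhhhdydyPyPyP => hhhhdydydyPyP => hhhhdydydydyP => hhhhdydydydyd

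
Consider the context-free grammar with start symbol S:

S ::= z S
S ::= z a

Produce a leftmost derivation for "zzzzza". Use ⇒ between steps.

S ⇒ zS   [S ::= z S]
zS ⇒ zzS   [S ::= z S]
zzS ⇒ zzzS   [S ::= z S]
zzzS ⇒ zzzzS   [S ::= z S]
zzzzS ⇒ zzzzza   [S ::= z a]

S ⇒ zS ⇒ zzS ⇒ zzzS ⇒ zzzzS ⇒ zzzzza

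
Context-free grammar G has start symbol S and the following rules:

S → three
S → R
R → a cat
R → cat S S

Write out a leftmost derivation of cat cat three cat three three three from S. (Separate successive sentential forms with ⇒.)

S ⇒ R   [S → R]
R ⇒ cat S S   [R → cat S S]
cat S S ⇒ cat R S   [S → R]
cat R S ⇒ cat cat S S S   [R → cat S S]
cat cat S S S ⇒ cat cat three S S   [S → three]
cat cat three S S ⇒ cat cat three R S   [S → R]
cat cat three R S ⇒ cat cat three cat S S S   [R → cat S S]
cat cat three cat S S S ⇒ cat cat three cat three S S   [S → three]
cat cat three cat three S S ⇒ cat cat three cat three three S   [S → three]
cat cat three cat three three S ⇒ cat cat three cat three three three   [S → three]

S ⇒ R ⇒ cat S S ⇒ cat R S ⇒ cat cat S S S ⇒ cat cat three S S ⇒ cat cat three R S ⇒ cat cat three cat S S S ⇒ cat cat three cat three S S ⇒ cat cat three cat three three S ⇒ cat cat three cat three three three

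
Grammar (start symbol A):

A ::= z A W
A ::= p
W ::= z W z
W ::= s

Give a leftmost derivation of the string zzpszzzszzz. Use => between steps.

A => zAW => zzAWW => zzpWW => zzpsW => zzpszWz => zzpszzWzz => zzpszzzWzzz => zzpszzzszzz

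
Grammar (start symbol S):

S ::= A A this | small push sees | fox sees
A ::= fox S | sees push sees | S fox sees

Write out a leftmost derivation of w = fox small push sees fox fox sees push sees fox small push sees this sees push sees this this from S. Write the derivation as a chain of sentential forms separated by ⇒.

S ⇒ A A this ⇒ fox S A this ⇒ fox small push sees A this ⇒ fox small push sees fox S this ⇒ fox small push sees fox A A this this ⇒ fox small push sees fox fox S A this this ⇒ fox small push sees fox fox A A this A this this ⇒ fox small push sees fox fox sees push sees A this A this this ⇒ fox small push sees fox fox sees push sees fox S this A this this ⇒ fox small push sees fox fox sees push sees fox small push sees this A this this ⇒ fox small push sees fox fox sees push sees fox small push sees this sees push sees this this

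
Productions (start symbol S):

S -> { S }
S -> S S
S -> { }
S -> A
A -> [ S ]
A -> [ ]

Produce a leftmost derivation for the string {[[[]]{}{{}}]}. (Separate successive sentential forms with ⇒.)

S ⇒ {S}   [S -> { S }]
{S} ⇒ {A}   [S -> A]
{A} ⇒ {[S]}   [A -> [ S ]]
{[S]} ⇒ {[SS]}   [S -> S S]
{[SS]} ⇒ {[SSS]}   [S -> S S]
{[SSS]} ⇒ {[ASS]}   [S -> A]
{[ASS]} ⇒ {[[S]SS]}   [A -> [ S ]]
{[[S]SS]} ⇒ {[[A]SS]}   [S -> A]
{[[A]SS]} ⇒ {[[[]]SS]}   [A -> [ ]]
{[[[]]SS]} ⇒ {[[[]]{}S]}   [S -> { }]
{[[[]]{}S]} ⇒ {[[[]]{}{S}]}   [S -> { S }]
{[[[]]{}{S}]} ⇒ {[[[]]{}{{}}]}   [S -> { }]

S⇒{S}⇒{A}⇒{[S]}⇒{[SS]}⇒{[SSS]}⇒{[ASS]}⇒{[[S]SS]}⇒{[[A]SS]}⇒{[[[]]SS]}⇒{[[[]]{}S]}⇒{[[[]]{}{S}]}⇒{[[[]]{}{{}}]}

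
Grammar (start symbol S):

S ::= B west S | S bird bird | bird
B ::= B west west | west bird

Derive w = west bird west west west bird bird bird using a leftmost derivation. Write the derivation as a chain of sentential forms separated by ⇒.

S ⇒ B west S   [S ::= B west S]
B west S ⇒ B west west west S   [B ::= B west west]
B west west west S ⇒ west bird west west west S   [B ::= west bird]
west bird west west west S ⇒ west bird west west west S bird bird   [S ::= S bird bird]
west bird west west west S bird bird ⇒ west bird west west west bird bird bird   [S ::= bird]

S ⇒ B west S ⇒ B west west west S ⇒ west bird west west west S ⇒ west bird west west west S bird bird ⇒ west bird west west west bird bird bird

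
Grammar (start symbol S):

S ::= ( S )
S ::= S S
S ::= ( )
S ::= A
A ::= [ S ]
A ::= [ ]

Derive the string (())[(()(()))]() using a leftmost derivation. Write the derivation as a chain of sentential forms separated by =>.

S => SS   [S ::= S S]
SS => SSS   [S ::= S S]
SSS => (S)SS   [S ::= ( S )]
(S)SS => (())SS   [S ::= ( )]
(())SS => (())AS   [S ::= A]
(())AS => (())[S]S   [A ::= [ S ]]
(())[S]S => (())[(S)]S   [S ::= ( S )]
(())[(S)]S => (())[(SS)]S   [S ::= S S]
(())[(SS)]S => (())[(()S)]S   [S ::= ( )]
(())[(()S)]S => (())[(()(S))]S   [S ::= ( S )]
(())[(()(S))]S => (())[(()(()))]S   [S ::= ( )]
(())[(()(()))]S => (())[(()(()))]()   [S ::= ( )]

S => SS => SSS => (S)SS => (())SS => (())AS => (())[S]S => (())[(S)]S => (())[(SS)]S => (())[(()S)]S => (())[(()(S))]S => (())[(()(()))]S => (())[(()(()))]()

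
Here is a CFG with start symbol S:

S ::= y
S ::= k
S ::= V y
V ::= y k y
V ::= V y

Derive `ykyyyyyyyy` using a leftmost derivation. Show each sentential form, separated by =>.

S=>Vy=>Vyy=>Vyyy=>Vyyyy=>Vyyyyy=>Vyyyyyy=>Vyyyyyyy=>ykyyyyyyyy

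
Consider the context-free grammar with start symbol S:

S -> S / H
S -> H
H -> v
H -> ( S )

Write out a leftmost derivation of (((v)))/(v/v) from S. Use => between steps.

S => S/H   [S -> S / H]
S/H => H/H   [S -> H]
H/H => (S)/H   [H -> ( S )]
(S)/H => (H)/H   [S -> H]
(H)/H => ((S))/H   [H -> ( S )]
((S))/H => ((H))/H   [S -> H]
((H))/H => (((S)))/H   [H -> ( S )]
(((S)))/H => (((H)))/H   [S -> H]
(((H)))/H => (((v)))/H   [H -> v]
(((v)))/H => (((v)))/(S)   [H -> ( S )]
(((v)))/(S) => (((v)))/(S/H)   [S -> S / H]
(((v)))/(S/H) => (((v)))/(H/H)   [S -> H]
(((v)))/(H/H) => (((v)))/(v/H)   [H -> v]
(((v)))/(v/H) => (((v)))/(v/v)   [H -> v]

S => S/H => H/H => (S)/H => (H)/H => ((S))/H => ((H))/H => (((S)))/H => (((H)))/H => (((v)))/H => (((v)))/(S) => (((v)))/(S/H) => (((v)))/(H/H) => (((v)))/(v/H) => (((v)))/(v/v)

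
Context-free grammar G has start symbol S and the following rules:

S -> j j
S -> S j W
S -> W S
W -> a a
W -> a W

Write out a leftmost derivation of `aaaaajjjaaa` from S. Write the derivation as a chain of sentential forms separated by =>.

S => SjW   [S -> S j W]
SjW => WSjW   [S -> W S]
WSjW => aWSjW   [W -> a W]
aWSjW => aaWSjW   [W -> a W]
aaWSjW => aaaWSjW   [W -> a W]
aaaWSjW => aaaaaSjW   [W -> a a]
aaaaaSjW => aaaaajjjW   [S -> j j]
aaaaajjjW => aaaaajjjaW   [W -> a W]
aaaaajjjaW => aaaaajjjaaa   [W -> a a]

S=>SjW=>WSjW=>aWSjW=>aaWSjW=>aaaWSjW=>aaaaaSjW=>aaaaajjjW=>aaaaajjjaW=>aaaaajjjaaa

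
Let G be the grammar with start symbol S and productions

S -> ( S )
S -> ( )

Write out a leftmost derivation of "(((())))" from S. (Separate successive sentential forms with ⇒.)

S⇒(S)⇒((S))⇒(((S)))⇒(((())))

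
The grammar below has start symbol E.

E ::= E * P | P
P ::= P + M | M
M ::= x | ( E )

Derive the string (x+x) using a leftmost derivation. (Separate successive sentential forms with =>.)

E => P => M => (E) => (P) => (P+M) => (M+M) => (x+M) => (x+x)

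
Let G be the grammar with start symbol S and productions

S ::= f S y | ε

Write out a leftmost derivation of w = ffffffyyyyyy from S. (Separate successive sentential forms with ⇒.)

S ⇒ fSy ⇒ ffSyy ⇒ fffSyyy ⇒ ffffSyyyy ⇒ fffffSyyyyy ⇒ ffffffSyyyyyy ⇒ ffffffyyyyyy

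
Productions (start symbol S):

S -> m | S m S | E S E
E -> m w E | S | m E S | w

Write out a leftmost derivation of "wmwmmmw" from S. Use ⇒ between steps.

S⇒ESE⇒SSE⇒SmSSE⇒ESEmSSE⇒wSEmSSE⇒wmEmSSE⇒wmwmSSE⇒wmwmmSE⇒wmwmmmE⇒wmwmmmw

S ⇒ ESE   [S -> E S E]
ESE ⇒ SSE   [E -> S]
SSE ⇒ SmSSE   [S -> S m S]
SmSSE ⇒ ESEmSSE   [S -> E S E]
ESEmSSE ⇒ wSEmSSE   [E -> w]
wSEmSSE ⇒ wmEmSSE   [S -> m]
wmEmSSE ⇒ wmwmSSE   [E -> w]
wmwmSSE ⇒ wmwmmSE   [S -> m]
wmwmmSE ⇒ wmwmmmE   [S -> m]
wmwmmmE ⇒ wmwmmmw   [E -> w]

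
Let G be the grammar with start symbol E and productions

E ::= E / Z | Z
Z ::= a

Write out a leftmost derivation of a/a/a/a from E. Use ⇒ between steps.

E ⇒ E/Z   [E ::= E / Z]
E/Z ⇒ E/Z/Z   [E ::= E / Z]
E/Z/Z ⇒ E/Z/Z/Z   [E ::= E / Z]
E/Z/Z/Z ⇒ Z/Z/Z/Z   [E ::= Z]
Z/Z/Z/Z ⇒ a/Z/Z/Z   [Z ::= a]
a/Z/Z/Z ⇒ a/a/Z/Z   [Z ::= a]
a/a/Z/Z ⇒ a/a/a/Z   [Z ::= a]
a/a/a/Z ⇒ a/a/a/a   [Z ::= a]

E ⇒ E/Z ⇒ E/Z/Z ⇒ E/Z/Z/Z ⇒ Z/Z/Z/Z ⇒ a/Z/Z/Z ⇒ a/a/Z/Z ⇒ a/a/a/Z ⇒ a/a/a/a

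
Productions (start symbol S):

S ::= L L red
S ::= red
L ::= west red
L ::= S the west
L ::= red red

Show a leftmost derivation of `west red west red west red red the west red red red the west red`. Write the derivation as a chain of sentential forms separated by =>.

S => L L red => west red L red => west red S the west red => west red L L red the west red => west red S the west L red the west red => west red L L red the west L red the west red => west red west red L red the west L red the west red => west red west red west red red the west L red the west red => west red west red west red red the west red red red the west red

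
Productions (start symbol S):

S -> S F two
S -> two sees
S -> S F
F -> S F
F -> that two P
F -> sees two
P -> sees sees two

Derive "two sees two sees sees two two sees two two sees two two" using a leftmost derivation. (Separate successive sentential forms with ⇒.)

S ⇒ S F two   [S -> S F two]
S F two ⇒ two sees F two   [S -> two sees]
two sees F two ⇒ two sees S F two   [F -> S F]
two sees S F two ⇒ two sees S F two F two   [S -> S F two]
two sees S F two F two ⇒ two sees S F two F two F two   [S -> S F two]
two sees S F two F two F two ⇒ two sees two sees F two F two F two   [S -> two sees]
two sees two sees F two F two F two ⇒ two sees two sees sees two two F two F two   [F -> sees two]
two sees two sees sees two two F two F two ⇒ two sees two sees sees two two sees two two F two   [F -> sees two]
two sees two sees sees two two sees two two F two ⇒ two sees two sees sees two two sees two two sees two two   [F -> sees two]

S ⇒ S F two ⇒ two sees F two ⇒ two sees S F two ⇒ two sees S F two F two ⇒ two sees S F two F two F two ⇒ two sees two sees F two F two F two ⇒ two sees two sees sees two two F two F two ⇒ two sees two sees sees two two sees two two F two ⇒ two sees two sees sees two two sees two two sees two two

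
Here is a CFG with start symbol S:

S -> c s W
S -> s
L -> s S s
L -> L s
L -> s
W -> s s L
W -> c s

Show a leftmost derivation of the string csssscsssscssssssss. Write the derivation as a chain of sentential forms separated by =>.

S => csW   [S -> c s W]
csW => csssL   [W -> s s L]
csssL => csssLs   [L -> L s]
csssLs => csssLss   [L -> L s]
csssLss => cssssSsss   [L -> s S s]
cssssSsss => csssscsWsss   [S -> c s W]
csssscsWsss => csssscsssLsss   [W -> s s L]
csssscsssLsss => csssscssssSssss   [L -> s S s]
csssscssssSssss => csssscsssscsWssss   [S -> c s W]
csssscsssscsWssss => csssscsssscsssLssss   [W -> s s L]
csssscsssscsssLssss => csssscsssscssssssss   [L -> s]

S => csW => csssL => csssLs => csssLss => cssssSsss => csssscsWsss => csssscsssLsss => csssscssssSssss => csssscsssscsWssss => csssscsssscsssLssss => csssscsssscssssssss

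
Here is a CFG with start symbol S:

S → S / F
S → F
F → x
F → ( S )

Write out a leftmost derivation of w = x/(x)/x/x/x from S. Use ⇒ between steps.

S ⇒ S/F   [S → S / F]
S/F ⇒ S/F/F   [S → S / F]
S/F/F ⇒ S/F/F/F   [S → S / F]
S/F/F/F ⇒ S/F/F/F/F   [S → S / F]
S/F/F/F/F ⇒ F/F/F/F/F   [S → F]
F/F/F/F/F ⇒ x/F/F/F/F   [F → x]
x/F/F/F/F ⇒ x/(S)/F/F/F   [F → ( S )]
x/(S)/F/F/F ⇒ x/(F)/F/F/F   [S → F]
x/(F)/F/F/F ⇒ x/(x)/F/F/F   [F → x]
x/(x)/F/F/F ⇒ x/(x)/x/F/F   [F → x]
x/(x)/x/F/F ⇒ x/(x)/x/x/F   [F → x]
x/(x)/x/x/F ⇒ x/(x)/x/x/x   [F → x]

S ⇒ S/F ⇒ S/F/F ⇒ S/F/F/F ⇒ S/F/F/F/F ⇒ F/F/F/F/F ⇒ x/F/F/F/F ⇒ x/(S)/F/F/F ⇒ x/(F)/F/F/F ⇒ x/(x)/F/F/F ⇒ x/(x)/x/F/F ⇒ x/(x)/x/x/F ⇒ x/(x)/x/x/x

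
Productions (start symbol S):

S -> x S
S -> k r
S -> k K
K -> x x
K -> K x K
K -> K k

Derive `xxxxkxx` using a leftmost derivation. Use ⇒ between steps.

S ⇒ xS ⇒ xxS ⇒ xxxS ⇒ xxxxS ⇒ xxxxkK ⇒ xxxxkxx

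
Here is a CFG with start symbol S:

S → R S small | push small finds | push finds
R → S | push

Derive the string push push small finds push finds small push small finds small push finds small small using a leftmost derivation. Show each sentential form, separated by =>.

S => R S small   [S → R S small]
R S small => push S small   [R → push]
push S small => push R S small small   [S → R S small]
push R S small small => push S S small small   [R → S]
push S S small small => push R S small S small small   [S → R S small]
push R S small S small small => push S S small S small small   [R → S]
push S S small S small small => push R S small S small S small small   [S → R S small]
push R S small S small S small small => push S S small S small S small small   [R → S]
push S S small S small S small small => push push small finds S small S small S small small   [S → push small finds]
push push small finds S small S small S small small => push push small finds push finds small S small S small small   [S → push finds]
push push small finds push finds small S small S small small => push push small finds push finds small push small finds small S small small   [S → push small finds]
push push small finds push finds small push small finds small S small small => push push small finds push finds small push small finds small push finds small small   [S → push finds]

S => R S small => push S small => push R S small small => push S S small small => push R S small S small small => push S S small S small small => push R S small S small S small small => push S S small S small S small small => push push small finds S small S small S small small => push push small finds push finds small S small S small small => push push small finds push finds small push small finds small S small small => push push small finds push finds small push small finds small push finds small small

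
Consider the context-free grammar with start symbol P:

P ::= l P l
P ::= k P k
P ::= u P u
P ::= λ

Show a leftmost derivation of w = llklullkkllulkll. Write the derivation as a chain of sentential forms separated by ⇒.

P ⇒ lPl ⇒ llPll ⇒ llkPkll ⇒ llklPlkll ⇒ llkluPulkll ⇒ llklulPlulkll ⇒ llklullPllulkll ⇒ llklullkPkllulkll ⇒ llklullkkllulkll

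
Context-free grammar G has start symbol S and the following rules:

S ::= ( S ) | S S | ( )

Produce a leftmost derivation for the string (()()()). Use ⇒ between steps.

S ⇒ (S) ⇒ (SS) ⇒ (SSS) ⇒ (()SS) ⇒ (()()S) ⇒ (()()())

S ⇒ (S)   [S ::= ( S )]
(S) ⇒ (SS)   [S ::= S S]
(SS) ⇒ (SSS)   [S ::= S S]
(SSS) ⇒ (()SS)   [S ::= ( )]
(()SS) ⇒ (()()S)   [S ::= ( )]
(()()S) ⇒ (()()())   [S ::= ( )]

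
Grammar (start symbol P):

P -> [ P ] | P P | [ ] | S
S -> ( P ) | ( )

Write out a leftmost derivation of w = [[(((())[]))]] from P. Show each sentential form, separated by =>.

P => [P]   [P -> [ P ]]
[P] => [[P]]   [P -> [ P ]]
[[P]] => [[S]]   [P -> S]
[[S]] => [[(P)]]   [S -> ( P )]
[[(P)]] => [[(S)]]   [P -> S]
[[(S)]] => [[((P))]]   [S -> ( P )]
[[((P))]] => [[((PP))]]   [P -> P P]
[[((PP))]] => [[((SP))]]   [P -> S]
[[((SP))]] => [[(((P)P))]]   [S -> ( P )]
[[(((P)P))]] => [[(((S)P))]]   [P -> S]
[[(((S)P))]] => [[(((())P))]]   [S -> ( )]
[[(((())P))]] => [[(((())[]))]]   [P -> [ ]]

P=>[P]=>[[P]]=>[[S]]=>[[(P)]]=>[[(S)]]=>[[((P))]]=>[[((PP))]]=>[[((SP))]]=>[[(((P)P))]]=>[[(((S)P))]]=>[[(((())P))]]=>[[(((())[]))]]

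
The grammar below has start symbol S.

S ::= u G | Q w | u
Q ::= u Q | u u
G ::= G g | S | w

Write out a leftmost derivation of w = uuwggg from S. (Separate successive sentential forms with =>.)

S => uG   [S ::= u G]
uG => uGg   [G ::= G g]
uGg => uGgg   [G ::= G g]
uGgg => uSgg   [G ::= S]
uSgg => uuGgg   [S ::= u G]
uuGgg => uuGggg   [G ::= G g]
uuGggg => uuwggg   [G ::= w]

S => uG => uGg => uGgg => uSgg => uuGgg => uuGggg => uuwggg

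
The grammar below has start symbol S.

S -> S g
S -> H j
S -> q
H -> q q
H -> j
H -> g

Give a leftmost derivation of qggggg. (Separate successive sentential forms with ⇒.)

S ⇒ Sg ⇒ Sgg ⇒ Sggg ⇒ Sgggg ⇒ Sggggg ⇒ qggggg

S ⇒ Sg   [S -> S g]
Sg ⇒ Sgg   [S -> S g]
Sgg ⇒ Sggg   [S -> S g]
Sggg ⇒ Sgggg   [S -> S g]
Sgggg ⇒ Sggggg   [S -> S g]
Sggggg ⇒ qggggg   [S -> q]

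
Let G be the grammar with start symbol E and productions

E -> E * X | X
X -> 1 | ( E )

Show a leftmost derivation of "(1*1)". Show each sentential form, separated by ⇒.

E ⇒ X ⇒ (E) ⇒ (E*X) ⇒ (X*X) ⇒ (1*X) ⇒ (1*1)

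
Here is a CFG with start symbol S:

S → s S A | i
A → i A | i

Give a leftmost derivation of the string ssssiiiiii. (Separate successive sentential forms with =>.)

S => sSA => ssSAA => sssSAAA => ssssSAAAA => ssssiAAAA => ssssiiAAA => ssssiiiAAA => ssssiiiiAA => ssssiiiiiA => ssssiiiiii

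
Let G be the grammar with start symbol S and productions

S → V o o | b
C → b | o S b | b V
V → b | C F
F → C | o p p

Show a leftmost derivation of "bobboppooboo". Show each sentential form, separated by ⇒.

S ⇒ Voo   [S → V o o]
Voo ⇒ CFoo   [V → C F]
CFoo ⇒ bFoo   [C → b]
bFoo ⇒ bCoo   [F → C]
bCoo ⇒ boSboo   [C → o S b]
boSboo ⇒ boVooboo   [S → V o o]
boVooboo ⇒ boCFooboo   [V → C F]
boCFooboo ⇒ bobVFooboo   [C → b V]
bobVFooboo ⇒ bobbFooboo   [V → b]
bobbFooboo ⇒ bobboppooboo   [F → o p p]

S⇒Voo⇒CFoo⇒bFoo⇒bCoo⇒boSboo⇒boVooboo⇒boCFooboo⇒bobVFooboo⇒bobbFooboo⇒bobboppooboo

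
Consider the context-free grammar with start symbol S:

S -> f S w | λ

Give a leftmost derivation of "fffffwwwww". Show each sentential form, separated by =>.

S=>fSw=>ffSww=>fffSwww=>ffffSwwww=>fffffSwwwww=>fffffwwwww

S => fSw   [S -> f S w]
fSw => ffSww   [S -> f S w]
ffSww => fffSwww   [S -> f S w]
fffSwww => ffffSwwww   [S -> f S w]
ffffSwwww => fffffSwwwww   [S -> f S w]
fffffSwwwww => fffffwwwww   [S -> λ]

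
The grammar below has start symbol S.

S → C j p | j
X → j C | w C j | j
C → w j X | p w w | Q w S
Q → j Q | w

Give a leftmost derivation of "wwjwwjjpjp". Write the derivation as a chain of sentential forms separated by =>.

S => Cjp   [S → C j p]
Cjp => QwSjp   [C → Q w S]
QwSjp => wwSjp   [Q → w]
wwSjp => wwCjpjp   [S → C j p]
wwCjpjp => wwQwSjpjp   [C → Q w S]
wwQwSjpjp => wwjQwSjpjp   [Q → j Q]
wwjQwSjpjp => wwjwwSjpjp   [Q → w]
wwjwwSjpjp => wwjwwjjpjp   [S → j]

S => Cjp => QwSjp => wwSjp => wwCjpjp => wwQwSjpjp => wwjQwSjpjp => wwjwwSjpjp => wwjwwjjpjp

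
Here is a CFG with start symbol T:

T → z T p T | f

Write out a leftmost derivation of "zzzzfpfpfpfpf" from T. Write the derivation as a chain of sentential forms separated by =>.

T => zTpT => zzTpTpT => zzzTpTpTpT => zzzzTpTpTpTpT => zzzzfpTpTpTpT => zzzzfpfpTpTpT => zzzzfpfpfpTpT => zzzzfpfpfpfpT => zzzzfpfpfpfpf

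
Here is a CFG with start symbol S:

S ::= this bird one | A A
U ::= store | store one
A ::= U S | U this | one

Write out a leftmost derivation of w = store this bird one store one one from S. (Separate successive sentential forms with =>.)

S => A A => U S A => store S A => store this bird one A => store this bird one U S => store this bird one store S => store this bird one store A A => store this bird one store one A => store this bird one store one one

S => A A   [S ::= A A]
A A => U S A   [A ::= U S]
U S A => store S A   [U ::= store]
store S A => store this bird one A   [S ::= this bird one]
store this bird one A => store this bird one U S   [A ::= U S]
store this bird one U S => store this bird one store S   [U ::= store]
store this bird one store S => store this bird one store A A   [S ::= A A]
store this bird one store A A => store this bird one store one A   [A ::= one]
store this bird one store one A => store this bird one store one one   [A ::= one]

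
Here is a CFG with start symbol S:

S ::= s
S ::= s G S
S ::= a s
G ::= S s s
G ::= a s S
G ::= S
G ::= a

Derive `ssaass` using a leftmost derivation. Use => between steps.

S => sGS => sSS => ssGSS => ssaSS => ssaasS => ssaass

S => sGS   [S ::= s G S]
sGS => sSS   [G ::= S]
sSS => ssGSS   [S ::= s G S]
ssGSS => ssaSS   [G ::= a]
ssaSS => ssaasS   [S ::= a s]
ssaasS => ssaass   [S ::= s]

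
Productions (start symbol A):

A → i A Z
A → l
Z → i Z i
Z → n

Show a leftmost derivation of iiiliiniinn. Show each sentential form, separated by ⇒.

A ⇒ iAZ ⇒ iiAZZ ⇒ iiiAZZZ ⇒ iiilZZZ ⇒ iiiliZiZZ ⇒ iiiliiZiiZZ ⇒ iiiliiniiZZ ⇒ iiiliiniinZ ⇒ iiiliiniinn

A ⇒ iAZ   [A → i A Z]
iAZ ⇒ iiAZZ   [A → i A Z]
iiAZZ ⇒ iiiAZZZ   [A → i A Z]
iiiAZZZ ⇒ iiilZZZ   [A → l]
iiilZZZ ⇒ iiiliZiZZ   [Z → i Z i]
iiiliZiZZ ⇒ iiiliiZiiZZ   [Z → i Z i]
iiiliiZiiZZ ⇒ iiiliiniiZZ   [Z → n]
iiiliiniiZZ ⇒ iiiliiniinZ   [Z → n]
iiiliiniinZ ⇒ iiiliiniinn   [Z → n]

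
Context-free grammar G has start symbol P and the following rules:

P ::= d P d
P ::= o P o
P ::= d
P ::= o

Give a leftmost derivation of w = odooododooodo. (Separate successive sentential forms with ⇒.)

P ⇒ oPo ⇒ odPdo ⇒ odoPodo ⇒ odooPoodo ⇒ odoooPooodo ⇒ odooodPdooodo ⇒ odooododooodo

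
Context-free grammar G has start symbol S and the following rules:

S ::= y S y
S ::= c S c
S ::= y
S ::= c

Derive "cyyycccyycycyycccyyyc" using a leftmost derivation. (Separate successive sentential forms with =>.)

S => cSc   [S ::= c S c]
cSc => cySyc   [S ::= y S y]
cySyc => cyySyyc   [S ::= y S y]
cyySyyc => cyyySyyyc   [S ::= y S y]
cyyySyyyc => cyyycScyyyc   [S ::= c S c]
cyyycScyyyc => cyyyccSccyyyc   [S ::= c S c]
cyyyccSccyyyc => cyyycccScccyyyc   [S ::= c S c]
cyyycccScccyyyc => cyyycccySycccyyyc   [S ::= y S y]
cyyycccySycccyyyc => cyyycccyySyycccyyyc   [S ::= y S y]
cyyycccyySyycccyyyc => cyyycccyycScyycccyyyc   [S ::= c S c]
cyyycccyycScyycccyyyc => cyyycccyycycyycccyyyc   [S ::= y]

S=>cSc=>cySyc=>cyySyyc=>cyyySyyyc=>cyyycScyyyc=>cyyyccSccyyyc=>cyyycccScccyyyc=>cyyycccySycccyyyc=>cyyycccyySyycccyyyc=>cyyycccyycScyycccyyyc=>cyyycccyycycyycccyyyc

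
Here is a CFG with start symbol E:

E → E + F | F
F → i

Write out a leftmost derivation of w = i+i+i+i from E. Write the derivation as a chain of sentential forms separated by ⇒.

E ⇒ E+F ⇒ E+F+F ⇒ E+F+F+F ⇒ F+F+F+F ⇒ i+F+F+F ⇒ i+i+F+F ⇒ i+i+i+F ⇒ i+i+i+i

E ⇒ E+F   [E → E + F]
E+F ⇒ E+F+F   [E → E + F]
E+F+F ⇒ E+F+F+F   [E → E + F]
E+F+F+F ⇒ F+F+F+F   [E → F]
F+F+F+F ⇒ i+F+F+F   [F → i]
i+F+F+F ⇒ i+i+F+F   [F → i]
i+i+F+F ⇒ i+i+i+F   [F → i]
i+i+i+F ⇒ i+i+i+i   [F → i]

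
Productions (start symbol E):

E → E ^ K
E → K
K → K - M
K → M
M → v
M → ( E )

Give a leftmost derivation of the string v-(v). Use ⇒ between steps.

E ⇒ K   [E → K]
K ⇒ K-M   [K → K - M]
K-M ⇒ M-M   [K → M]
M-M ⇒ v-M   [M → v]
v-M ⇒ v-(E)   [M → ( E )]
v-(E) ⇒ v-(K)   [E → K]
v-(K) ⇒ v-(M)   [K → M]
v-(M) ⇒ v-(v)   [M → v]

E ⇒ K ⇒ K-M ⇒ M-M ⇒ v-M ⇒ v-(E) ⇒ v-(K) ⇒ v-(M) ⇒ v-(v)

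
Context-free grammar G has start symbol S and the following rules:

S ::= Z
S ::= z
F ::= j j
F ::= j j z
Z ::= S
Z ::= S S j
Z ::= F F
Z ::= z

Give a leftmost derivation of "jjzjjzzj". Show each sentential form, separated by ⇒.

S ⇒ Z   [S ::= Z]
Z ⇒ SSj   [Z ::= S S j]
SSj ⇒ ZSj   [S ::= Z]
ZSj ⇒ FFSj   [Z ::= F F]
FFSj ⇒ jjzFSj   [F ::= j j z]
jjzFSj ⇒ jjzjjzSj   [F ::= j j z]
jjzjjzSj ⇒ jjzjjzzj   [S ::= z]

S ⇒ Z ⇒ SSj ⇒ ZSj ⇒ FFSj ⇒ jjzFSj ⇒ jjzjjzSj ⇒ jjzjjzzj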